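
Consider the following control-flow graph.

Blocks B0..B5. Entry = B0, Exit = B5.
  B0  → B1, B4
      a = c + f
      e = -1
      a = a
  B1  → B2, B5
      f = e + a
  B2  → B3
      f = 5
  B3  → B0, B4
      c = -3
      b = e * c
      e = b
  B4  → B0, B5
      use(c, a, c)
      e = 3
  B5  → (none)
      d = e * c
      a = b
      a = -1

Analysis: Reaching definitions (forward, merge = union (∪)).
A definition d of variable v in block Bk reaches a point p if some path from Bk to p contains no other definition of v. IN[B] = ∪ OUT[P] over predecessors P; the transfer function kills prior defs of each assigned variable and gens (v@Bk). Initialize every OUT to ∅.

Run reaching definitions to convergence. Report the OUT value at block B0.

Converged values:
  B0:   IN={a@B0, b@B3, c@B3, e@B3, e@B4, f@B2}   OUT={a@B0, b@B3, c@B3, e@B0, f@B2}
  B1:   IN={a@B0, b@B3, c@B3, e@B0, f@B2}   OUT={a@B0, b@B3, c@B3, e@B0, f@B1}
  B2:   IN={a@B0, b@B3, c@B3, e@B0, f@B1}   OUT={a@B0, b@B3, c@B3, e@B0, f@B2}
  B3:   IN={a@B0, b@B3, c@B3, e@B0, f@B2}   OUT={a@B0, b@B3, c@B3, e@B3, f@B2}
  B4:   IN={a@B0, b@B3, c@B3, e@B0, e@B3, f@B2}   OUT={a@B0, b@B3, c@B3, e@B4, f@B2}
  B5:   IN={a@B0, b@B3, c@B3, e@B0, e@B4, f@B1, f@B2}   OUT={a@B5, b@B3, c@B3, d@B5, e@B0, e@B4, f@B1, f@B2}

Merge at B0 (entry node, so the boundary value {} is joined with the incoming edge(s)): IN[B0] = {} ⊔ OUT[B3] ⊔ OUT[B4] = {a@B0, b@B3, c@B3, e@B3, e@B4, f@B2}
Applying B0's transfer function to that IN value gives OUT[B0] (row B0 above).

Answer: {a@B0, b@B3, c@B3, e@B0, f@B2}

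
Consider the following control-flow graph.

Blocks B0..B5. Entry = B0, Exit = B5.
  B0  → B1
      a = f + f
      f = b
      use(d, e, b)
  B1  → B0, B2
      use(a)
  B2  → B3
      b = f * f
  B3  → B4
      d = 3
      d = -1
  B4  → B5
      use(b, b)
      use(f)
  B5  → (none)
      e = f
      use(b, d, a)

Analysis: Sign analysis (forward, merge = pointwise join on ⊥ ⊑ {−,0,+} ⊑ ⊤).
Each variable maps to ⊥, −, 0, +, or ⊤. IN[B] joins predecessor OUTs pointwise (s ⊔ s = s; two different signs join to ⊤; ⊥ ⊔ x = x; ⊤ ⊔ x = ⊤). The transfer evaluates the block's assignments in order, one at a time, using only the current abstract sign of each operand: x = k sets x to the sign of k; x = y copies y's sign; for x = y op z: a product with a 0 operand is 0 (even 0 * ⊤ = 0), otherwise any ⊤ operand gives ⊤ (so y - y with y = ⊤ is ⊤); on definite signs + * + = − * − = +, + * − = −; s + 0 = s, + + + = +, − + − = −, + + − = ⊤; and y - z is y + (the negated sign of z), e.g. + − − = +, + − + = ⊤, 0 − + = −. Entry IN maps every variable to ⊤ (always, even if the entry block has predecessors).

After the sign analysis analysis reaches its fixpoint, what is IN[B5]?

Fixpoint table:
  B0:  IN=(all ⊤)  OUT=(all ⊤)
  B1:  IN=(all ⊤)  OUT=(all ⊤)
  B2:  IN=(all ⊤)  OUT=(all ⊤)
  B3:  IN=(all ⊤)  OUT={d:-; rest ⊤}
  B4:  IN={d:-; rest ⊤}  OUT={d:-; rest ⊤}
  B5:  IN={d:-; rest ⊤}  OUT={d:-; rest ⊤}

Merge at B5: IN[B5] = OUT[B4] = {a: ⊤, b: ⊤, c: ⊤, d: -, e: ⊤, f: ⊤}

Answer: {a: ⊤, b: ⊤, c: ⊤, d: -, e: ⊤, f: ⊤}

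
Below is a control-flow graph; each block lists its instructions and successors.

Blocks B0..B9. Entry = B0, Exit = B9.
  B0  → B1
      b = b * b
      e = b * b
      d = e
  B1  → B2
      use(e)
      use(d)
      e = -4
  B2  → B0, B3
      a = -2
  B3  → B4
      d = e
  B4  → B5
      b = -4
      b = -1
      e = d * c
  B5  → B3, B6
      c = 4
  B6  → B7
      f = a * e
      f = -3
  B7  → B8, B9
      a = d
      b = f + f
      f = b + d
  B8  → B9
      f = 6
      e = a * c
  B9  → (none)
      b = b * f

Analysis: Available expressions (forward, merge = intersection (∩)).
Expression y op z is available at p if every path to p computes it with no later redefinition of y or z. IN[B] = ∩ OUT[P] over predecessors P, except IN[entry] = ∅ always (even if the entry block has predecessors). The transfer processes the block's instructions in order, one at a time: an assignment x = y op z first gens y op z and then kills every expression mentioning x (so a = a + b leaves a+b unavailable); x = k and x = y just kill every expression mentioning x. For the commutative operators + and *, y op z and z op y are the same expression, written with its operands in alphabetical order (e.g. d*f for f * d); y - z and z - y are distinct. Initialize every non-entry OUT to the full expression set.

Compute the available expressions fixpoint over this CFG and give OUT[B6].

Fixpoint table:
  B0:   IN={}   OUT={b*b}
  B1:   IN={b*b}   OUT={b*b}
  B2:   IN={b*b}   OUT={b*b}
  B3:   IN={}   OUT={}
  B4:   IN={}   OUT={c*d}
  B5:   IN={c*d}   OUT={}
  B6:   IN={}   OUT={a*e}
  B7:   IN={a*e}   OUT={b+d}
  B8:   IN={b+d}   OUT={a*c, b+d}
  B9:   IN={b+d}   OUT={}

Merge at B6: IN[B6] = OUT[B5] = {}
Applying B6's transfer function to that IN value gives OUT[B6] (row B6 above).

Answer: {a*e}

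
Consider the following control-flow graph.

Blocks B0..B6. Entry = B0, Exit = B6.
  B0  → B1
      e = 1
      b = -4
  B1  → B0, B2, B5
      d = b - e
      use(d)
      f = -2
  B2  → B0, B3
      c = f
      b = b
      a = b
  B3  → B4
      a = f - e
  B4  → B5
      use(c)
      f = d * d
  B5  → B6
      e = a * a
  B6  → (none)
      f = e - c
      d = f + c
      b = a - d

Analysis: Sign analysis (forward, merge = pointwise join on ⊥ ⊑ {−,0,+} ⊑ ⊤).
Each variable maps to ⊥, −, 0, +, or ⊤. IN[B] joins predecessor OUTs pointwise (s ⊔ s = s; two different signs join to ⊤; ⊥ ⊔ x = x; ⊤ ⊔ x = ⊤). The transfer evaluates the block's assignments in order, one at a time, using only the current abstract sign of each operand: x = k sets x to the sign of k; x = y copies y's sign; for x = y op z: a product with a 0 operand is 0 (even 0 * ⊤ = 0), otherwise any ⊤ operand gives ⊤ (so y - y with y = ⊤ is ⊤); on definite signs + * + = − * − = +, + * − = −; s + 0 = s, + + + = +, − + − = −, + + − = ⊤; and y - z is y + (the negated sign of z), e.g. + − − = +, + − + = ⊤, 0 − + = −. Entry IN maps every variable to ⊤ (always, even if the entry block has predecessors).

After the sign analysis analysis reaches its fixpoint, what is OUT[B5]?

Per-block solution:
  B0:  IN=(all ⊤)  OUT={b:-, e:+; rest ⊤}
  B1:  IN={b:-, e:+; rest ⊤}  OUT={b:-, d:-, e:+, f:-; rest ⊤}
  B2:  IN={b:-, d:-, e:+, f:-; rest ⊤}  OUT={a:-, b:-, c:-, d:-, e:+, f:-; rest ⊤}
  B3:  IN={a:-, b:-, c:-, d:-, e:+, f:-; rest ⊤}  OUT={a:-, b:-, c:-, d:-, e:+, f:-; rest ⊤}
  B4:  IN={a:-, b:-, c:-, d:-, e:+, f:-; rest ⊤}  OUT={a:-, b:-, c:-, d:-, e:+, f:+; rest ⊤}
  B5:  IN={b:-, d:-, e:+; rest ⊤}  OUT={b:-, d:-; rest ⊤}
  B6:  IN={b:-, d:-; rest ⊤}  OUT=(all ⊤)

Merge at B5: IN[B5] = OUT[B1] ⊔ OUT[B4] = {a: ⊤, b: -, c: ⊤, d: -, e: +, f: ⊤}
Applying B5's transfer function to that IN value gives OUT[B5] (row B5 above).

Answer: {a: ⊤, b: -, c: ⊤, d: -, e: ⊤, f: ⊤}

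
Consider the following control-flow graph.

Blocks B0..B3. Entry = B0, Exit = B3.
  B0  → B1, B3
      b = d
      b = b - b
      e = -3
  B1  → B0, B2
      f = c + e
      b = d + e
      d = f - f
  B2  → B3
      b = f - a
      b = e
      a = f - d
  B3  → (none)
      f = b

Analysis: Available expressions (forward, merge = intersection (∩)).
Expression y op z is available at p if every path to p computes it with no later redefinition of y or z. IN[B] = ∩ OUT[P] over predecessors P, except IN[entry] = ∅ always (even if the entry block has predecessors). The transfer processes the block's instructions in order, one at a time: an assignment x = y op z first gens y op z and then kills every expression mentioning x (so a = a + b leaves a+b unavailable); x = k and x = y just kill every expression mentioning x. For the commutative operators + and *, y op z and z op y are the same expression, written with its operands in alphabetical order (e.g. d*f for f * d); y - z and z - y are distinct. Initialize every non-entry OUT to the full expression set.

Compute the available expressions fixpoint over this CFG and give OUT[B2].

Answer: {c+e, f-d, f-f}

Derivation:
Fixpoint table:
  B0:  IN={}  OUT={}
  B1:  IN={}  OUT={c+e, f-f}
  B2:  IN={c+e, f-f}  OUT={c+e, f-d, f-f}
  B3:  IN={}  OUT={}

Merge at B2: IN[B2] = OUT[B1] = {c+e, f-f}
Applying B2's transfer function to that IN value gives OUT[B2] (row B2 above).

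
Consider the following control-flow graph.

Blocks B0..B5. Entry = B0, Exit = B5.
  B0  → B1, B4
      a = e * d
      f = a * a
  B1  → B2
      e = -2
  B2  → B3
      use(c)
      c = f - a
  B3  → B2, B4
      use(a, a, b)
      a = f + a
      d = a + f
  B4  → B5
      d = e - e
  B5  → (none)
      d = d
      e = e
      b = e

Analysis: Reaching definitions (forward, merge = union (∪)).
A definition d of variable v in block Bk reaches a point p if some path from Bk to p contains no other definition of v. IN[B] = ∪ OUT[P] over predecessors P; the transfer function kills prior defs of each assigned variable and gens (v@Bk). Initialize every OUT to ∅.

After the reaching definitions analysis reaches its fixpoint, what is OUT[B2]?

Answer: {a@B0, a@B3, c@B2, d@B3, e@B1, f@B0}

Derivation:
Per-block solution:
  B0: | IN={} | OUT={a@B0, f@B0}
  B1: | IN={a@B0, f@B0} | OUT={a@B0, e@B1, f@B0}
  B2: | IN={a@B0, a@B3, c@B2, d@B3, e@B1, f@B0} | OUT={a@B0, a@B3, c@B2, d@B3, e@B1, f@B0}
  B3: | IN={a@B0, a@B3, c@B2, d@B3, e@B1, f@B0} | OUT={a@B3, c@B2, d@B3, e@B1, f@B0}
  B4: | IN={a@B0, a@B3, c@B2, d@B3, e@B1, f@B0} | OUT={a@B0, a@B3, c@B2, d@B4, e@B1, f@B0}
  B5: | IN={a@B0, a@B3, c@B2, d@B4, e@B1, f@B0} | OUT={a@B0, a@B3, b@B5, c@B2, d@B5, e@B5, f@B0}

Merge at B2: IN[B2] = OUT[B1] ⊔ OUT[B3] = {a@B0, a@B3, c@B2, d@B3, e@B1, f@B0}
Applying B2's transfer function to that IN value gives OUT[B2] (row B2 above).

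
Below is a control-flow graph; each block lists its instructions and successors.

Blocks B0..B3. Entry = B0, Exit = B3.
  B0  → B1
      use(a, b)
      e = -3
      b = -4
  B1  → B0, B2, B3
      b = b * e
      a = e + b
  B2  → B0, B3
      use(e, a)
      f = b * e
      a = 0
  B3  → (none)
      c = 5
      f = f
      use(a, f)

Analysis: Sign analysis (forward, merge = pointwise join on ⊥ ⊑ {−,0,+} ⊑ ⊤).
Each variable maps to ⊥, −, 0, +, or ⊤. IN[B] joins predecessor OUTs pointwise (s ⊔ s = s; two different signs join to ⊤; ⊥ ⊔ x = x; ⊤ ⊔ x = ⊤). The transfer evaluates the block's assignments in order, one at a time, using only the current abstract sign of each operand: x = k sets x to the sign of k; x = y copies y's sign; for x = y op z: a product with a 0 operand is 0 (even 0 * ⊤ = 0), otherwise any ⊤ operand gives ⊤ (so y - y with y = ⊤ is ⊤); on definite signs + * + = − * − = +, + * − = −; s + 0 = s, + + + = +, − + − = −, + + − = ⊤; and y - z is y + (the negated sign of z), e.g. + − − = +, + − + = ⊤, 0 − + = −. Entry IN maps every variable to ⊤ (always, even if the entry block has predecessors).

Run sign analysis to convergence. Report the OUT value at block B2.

Per-block solution:
  B0:  IN=(all ⊤)  OUT={b:-, e:-; rest ⊤}
  B1:  IN={b:-, e:-; rest ⊤}  OUT={b:+, e:-; rest ⊤}
  B2:  IN={b:+, e:-; rest ⊤}  OUT={a:0, b:+, e:-, f:-; rest ⊤}
  B3:  IN={b:+, e:-; rest ⊤}  OUT={b:+, c:+, e:-; rest ⊤}

Merge at B2: IN[B2] = OUT[B1] = {a: ⊤, b: +, c: ⊤, d: ⊤, e: -, f: ⊤}
Applying B2's transfer function to that IN value gives OUT[B2] (row B2 above).

Answer: {a: 0, b: +, c: ⊤, d: ⊤, e: -, f: -}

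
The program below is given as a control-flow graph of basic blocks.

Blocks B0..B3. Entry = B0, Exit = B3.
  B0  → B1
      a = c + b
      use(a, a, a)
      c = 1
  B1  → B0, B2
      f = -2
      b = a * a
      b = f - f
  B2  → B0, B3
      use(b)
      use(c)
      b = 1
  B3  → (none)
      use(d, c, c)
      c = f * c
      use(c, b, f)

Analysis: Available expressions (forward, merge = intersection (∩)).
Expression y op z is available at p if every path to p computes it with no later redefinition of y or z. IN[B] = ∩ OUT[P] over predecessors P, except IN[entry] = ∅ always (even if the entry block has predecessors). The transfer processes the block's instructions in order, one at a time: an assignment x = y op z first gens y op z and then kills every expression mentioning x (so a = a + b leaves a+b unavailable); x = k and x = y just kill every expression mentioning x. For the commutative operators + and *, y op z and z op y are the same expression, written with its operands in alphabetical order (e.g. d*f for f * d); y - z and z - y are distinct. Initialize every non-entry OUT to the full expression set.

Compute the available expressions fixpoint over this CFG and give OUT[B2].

Answer: {a*a, f-f}

Derivation:
Converged values:
  B0:   IN={}   OUT={}
  B1:   IN={}   OUT={a*a, f-f}
  B2:   IN={a*a, f-f}   OUT={a*a, f-f}
  B3:   IN={a*a, f-f}   OUT={a*a, f-f}

Merge at B2: IN[B2] = OUT[B1] = {a*a, f-f}
Applying B2's transfer function to that IN value gives OUT[B2] (row B2 above).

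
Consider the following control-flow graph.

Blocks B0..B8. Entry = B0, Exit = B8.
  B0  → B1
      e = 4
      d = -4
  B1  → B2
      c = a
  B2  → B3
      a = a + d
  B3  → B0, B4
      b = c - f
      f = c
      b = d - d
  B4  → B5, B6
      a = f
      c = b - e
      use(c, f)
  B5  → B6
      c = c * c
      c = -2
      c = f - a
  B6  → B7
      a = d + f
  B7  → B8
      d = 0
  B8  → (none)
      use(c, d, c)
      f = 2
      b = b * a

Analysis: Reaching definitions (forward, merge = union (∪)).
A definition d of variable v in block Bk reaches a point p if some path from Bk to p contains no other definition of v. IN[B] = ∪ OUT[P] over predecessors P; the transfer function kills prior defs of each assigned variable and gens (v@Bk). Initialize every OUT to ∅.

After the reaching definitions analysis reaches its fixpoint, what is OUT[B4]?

Converged values:
  B0:   IN={a@B2, b@B3, c@B1, d@B0, e@B0, f@B3}   OUT={a@B2, b@B3, c@B1, d@B0, e@B0, f@B3}
  B1:   IN={a@B2, b@B3, c@B1, d@B0, e@B0, f@B3}   OUT={a@B2, b@B3, c@B1, d@B0, e@B0, f@B3}
  B2:   IN={a@B2, b@B3, c@B1, d@B0, e@B0, f@B3}   OUT={a@B2, b@B3, c@B1, d@B0, e@B0, f@B3}
  B3:   IN={a@B2, b@B3, c@B1, d@B0, e@B0, f@B3}   OUT={a@B2, b@B3, c@B1, d@B0, e@B0, f@B3}
  B4:   IN={a@B2, b@B3, c@B1, d@B0, e@B0, f@B3}   OUT={a@B4, b@B3, c@B4, d@B0, e@B0, f@B3}
  B5:   IN={a@B4, b@B3, c@B4, d@B0, e@B0, f@B3}   OUT={a@B4, b@B3, c@B5, d@B0, e@B0, f@B3}
  B6:   IN={a@B4, b@B3, c@B4, c@B5, d@B0, e@B0, f@B3}   OUT={a@B6, b@B3, c@B4, c@B5, d@B0, e@B0, f@B3}
  B7:   IN={a@B6, b@B3, c@B4, c@B5, d@B0, e@B0, f@B3}   OUT={a@B6, b@B3, c@B4, c@B5, d@B7, e@B0, f@B3}
  B8:   IN={a@B6, b@B3, c@B4, c@B5, d@B7, e@B0, f@B3}   OUT={a@B6, b@B8, c@B4, c@B5, d@B7, e@B0, f@B8}

Merge at B4: IN[B4] = OUT[B3] = {a@B2, b@B3, c@B1, d@B0, e@B0, f@B3}
Applying B4's transfer function to that IN value gives OUT[B4] (row B4 above).

Answer: {a@B4, b@B3, c@B4, d@B0, e@B0, f@B3}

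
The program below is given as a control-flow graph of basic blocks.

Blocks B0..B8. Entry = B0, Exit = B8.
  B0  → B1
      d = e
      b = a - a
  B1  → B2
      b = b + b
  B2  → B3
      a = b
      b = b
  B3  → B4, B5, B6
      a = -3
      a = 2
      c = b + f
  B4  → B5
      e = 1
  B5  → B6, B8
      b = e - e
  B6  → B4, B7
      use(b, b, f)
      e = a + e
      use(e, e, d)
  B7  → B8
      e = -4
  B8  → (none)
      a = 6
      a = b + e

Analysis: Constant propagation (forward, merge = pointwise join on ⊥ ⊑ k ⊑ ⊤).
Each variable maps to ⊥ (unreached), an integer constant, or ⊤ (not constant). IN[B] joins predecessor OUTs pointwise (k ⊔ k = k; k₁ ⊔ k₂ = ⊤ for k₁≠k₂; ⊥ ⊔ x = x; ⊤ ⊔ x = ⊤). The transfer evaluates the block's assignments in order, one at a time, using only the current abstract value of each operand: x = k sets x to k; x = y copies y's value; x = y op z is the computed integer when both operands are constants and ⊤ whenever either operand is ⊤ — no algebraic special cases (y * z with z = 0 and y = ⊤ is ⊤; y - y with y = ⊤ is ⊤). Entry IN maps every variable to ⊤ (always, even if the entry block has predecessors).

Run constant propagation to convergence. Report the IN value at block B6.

Answer: {a: 2, b: ⊤, c: ⊤, d: ⊤, e: ⊤, f: ⊤}

Derivation:
Fixpoint table:
  B0:  IN=(all ⊤)  OUT=(all ⊤)
  B1:  IN=(all ⊤)  OUT=(all ⊤)
  B2:  IN=(all ⊤)  OUT=(all ⊤)
  B3:  IN=(all ⊤)  OUT={a:2; rest ⊤}
  B4:  IN={a:2; rest ⊤}  OUT={a:2, e:1; rest ⊤}
  B5:  IN={a:2; rest ⊤}  OUT={a:2; rest ⊤}
  B6:  IN={a:2; rest ⊤}  OUT={a:2; rest ⊤}
  B7:  IN={a:2; rest ⊤}  OUT={a:2, e:-4; rest ⊤}
  B8:  IN={a:2; rest ⊤}  OUT=(all ⊤)

Merge at B6: IN[B6] = OUT[B3] ⊔ OUT[B5] = {a: 2, b: ⊤, c: ⊤, d: ⊤, e: ⊤, f: ⊤}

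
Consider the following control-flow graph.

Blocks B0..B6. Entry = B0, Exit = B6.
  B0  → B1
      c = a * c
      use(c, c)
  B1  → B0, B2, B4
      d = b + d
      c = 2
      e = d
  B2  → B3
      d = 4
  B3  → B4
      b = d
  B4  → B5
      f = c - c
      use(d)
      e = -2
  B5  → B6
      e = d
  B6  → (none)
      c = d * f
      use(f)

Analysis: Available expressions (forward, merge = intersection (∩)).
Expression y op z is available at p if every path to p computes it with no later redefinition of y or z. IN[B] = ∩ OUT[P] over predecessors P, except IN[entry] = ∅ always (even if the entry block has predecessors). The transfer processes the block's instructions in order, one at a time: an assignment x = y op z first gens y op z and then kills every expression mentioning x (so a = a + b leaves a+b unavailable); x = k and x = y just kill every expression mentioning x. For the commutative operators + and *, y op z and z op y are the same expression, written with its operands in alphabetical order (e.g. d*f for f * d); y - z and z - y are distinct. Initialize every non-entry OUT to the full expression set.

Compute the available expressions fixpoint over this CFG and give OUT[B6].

Fixpoint table:
  B0:  IN={}  OUT={}
  B1:  IN={}  OUT={}
  B2:  IN={}  OUT={}
  B3:  IN={}  OUT={}
  B4:  IN={}  OUT={c-c}
  B5:  IN={c-c}  OUT={c-c}
  B6:  IN={c-c}  OUT={d*f}

Merge at B6: IN[B6] = OUT[B5] = {c-c}
Applying B6's transfer function to that IN value gives OUT[B6] (row B6 above).

Answer: {d*f}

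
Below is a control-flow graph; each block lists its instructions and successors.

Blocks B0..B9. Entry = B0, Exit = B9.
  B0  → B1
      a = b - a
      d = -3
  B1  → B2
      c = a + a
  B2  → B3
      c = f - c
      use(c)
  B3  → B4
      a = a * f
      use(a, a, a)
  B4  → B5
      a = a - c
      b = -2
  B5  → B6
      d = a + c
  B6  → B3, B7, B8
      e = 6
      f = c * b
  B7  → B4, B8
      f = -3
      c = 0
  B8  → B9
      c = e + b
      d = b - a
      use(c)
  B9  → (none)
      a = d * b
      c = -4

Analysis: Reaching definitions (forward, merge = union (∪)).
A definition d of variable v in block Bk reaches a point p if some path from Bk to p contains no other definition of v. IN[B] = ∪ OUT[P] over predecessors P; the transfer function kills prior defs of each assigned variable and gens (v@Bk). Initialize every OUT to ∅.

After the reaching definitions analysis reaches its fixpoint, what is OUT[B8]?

Answer: {a@B4, b@B4, c@B8, d@B8, e@B6, f@B6, f@B7}

Trace:
Fixpoint table:
  B0: | IN={} | OUT={a@B0, d@B0}
  B1: | IN={a@B0, d@B0} | OUT={a@B0, c@B1, d@B0}
  B2: | IN={a@B0, c@B1, d@B0} | OUT={a@B0, c@B2, d@B0}
  B3: | IN={a@B0, a@B4, b@B4, c@B2, c@B7, d@B0, d@B5, e@B6, f@B6} | OUT={a@B3, b@B4, c@B2, c@B7, d@B0, d@B5, e@B6, f@B6}
  B4: | IN={a@B3, a@B4, b@B4, c@B2, c@B7, d@B0, d@B5, e@B6, f@B6, f@B7} | OUT={a@B4, b@B4, c@B2, c@B7, d@B0, d@B5, e@B6, f@B6, f@B7}
  B5: | IN={a@B4, b@B4, c@B2, c@B7, d@B0, d@B5, e@B6, f@B6, f@B7} | OUT={a@B4, b@B4, c@B2, c@B7, d@B5, e@B6, f@B6, f@B7}
  B6: | IN={a@B4, b@B4, c@B2, c@B7, d@B5, e@B6, f@B6, f@B7} | OUT={a@B4, b@B4, c@B2, c@B7, d@B5, e@B6, f@B6}
  B7: | IN={a@B4, b@B4, c@B2, c@B7, d@B5, e@B6, f@B6} | OUT={a@B4, b@B4, c@B7, d@B5, e@B6, f@B7}
  B8: | IN={a@B4, b@B4, c@B2, c@B7, d@B5, e@B6, f@B6, f@B7} | OUT={a@B4, b@B4, c@B8, d@B8, e@B6, f@B6, f@B7}
  B9: | IN={a@B4, b@B4, c@B8, d@B8, e@B6, f@B6, f@B7} | OUT={a@B9, b@B4, c@B9, d@B8, e@B6, f@B6, f@B7}

Merge at B8: IN[B8] = OUT[B6] ⊔ OUT[B7] = {a@B4, b@B4, c@B2, c@B7, d@B5, e@B6, f@B6, f@B7}
Applying B8's transfer function to that IN value gives OUT[B8] (row B8 above).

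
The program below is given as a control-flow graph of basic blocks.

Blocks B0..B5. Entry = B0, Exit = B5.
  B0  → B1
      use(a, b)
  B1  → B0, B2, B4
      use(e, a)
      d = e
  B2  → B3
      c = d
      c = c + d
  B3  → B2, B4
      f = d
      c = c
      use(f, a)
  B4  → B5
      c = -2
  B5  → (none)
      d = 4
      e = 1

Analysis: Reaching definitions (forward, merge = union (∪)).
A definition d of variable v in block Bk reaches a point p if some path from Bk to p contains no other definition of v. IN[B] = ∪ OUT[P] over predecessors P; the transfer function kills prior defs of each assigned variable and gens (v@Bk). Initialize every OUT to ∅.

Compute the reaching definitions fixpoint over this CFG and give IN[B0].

Answer: {d@B1}

Derivation:
Fixpoint table:
  B0:  IN={d@B1}  OUT={d@B1}
  B1:  IN={d@B1}  OUT={d@B1}
  B2:  IN={c@B3, d@B1, f@B3}  OUT={c@B2, d@B1, f@B3}
  B3:  IN={c@B2, d@B1, f@B3}  OUT={c@B3, d@B1, f@B3}
  B4:  IN={c@B3, d@B1, f@B3}  OUT={c@B4, d@B1, f@B3}
  B5:  IN={c@B4, d@B1, f@B3}  OUT={c@B4, d@B5, e@B5, f@B3}

Merge at B0 (entry node, so the boundary value {} is joined with the incoming edge(s)): IN[B0] = {} ⊔ OUT[B1] = {d@B1}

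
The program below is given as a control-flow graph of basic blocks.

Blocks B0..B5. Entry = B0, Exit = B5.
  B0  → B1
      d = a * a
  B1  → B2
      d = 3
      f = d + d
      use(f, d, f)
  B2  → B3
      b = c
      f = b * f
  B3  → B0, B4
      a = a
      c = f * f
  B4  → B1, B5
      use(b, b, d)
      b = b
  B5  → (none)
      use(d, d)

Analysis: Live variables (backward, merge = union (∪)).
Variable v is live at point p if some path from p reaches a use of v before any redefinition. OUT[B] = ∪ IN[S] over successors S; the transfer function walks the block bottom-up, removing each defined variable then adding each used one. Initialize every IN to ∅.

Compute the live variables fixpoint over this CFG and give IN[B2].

Converged values:
  B0:   IN={a, c}   OUT={a, c}
  B1:   IN={a, c}   OUT={a, c, d, f}
  B2:   IN={a, c, d, f}   OUT={a, b, d, f}
  B3:   IN={a, b, d, f}   OUT={a, b, c, d}
  B4:   IN={a, b, c, d}   OUT={a, c, d}
  B5:   IN={d}   OUT={}

Merge at B2: OUT[B2] = IN[B3] = {a, b, d, f}
Applying B2's transfer function to that OUT value gives IN[B2] (row B2 above).

Answer: {a, c, d, f}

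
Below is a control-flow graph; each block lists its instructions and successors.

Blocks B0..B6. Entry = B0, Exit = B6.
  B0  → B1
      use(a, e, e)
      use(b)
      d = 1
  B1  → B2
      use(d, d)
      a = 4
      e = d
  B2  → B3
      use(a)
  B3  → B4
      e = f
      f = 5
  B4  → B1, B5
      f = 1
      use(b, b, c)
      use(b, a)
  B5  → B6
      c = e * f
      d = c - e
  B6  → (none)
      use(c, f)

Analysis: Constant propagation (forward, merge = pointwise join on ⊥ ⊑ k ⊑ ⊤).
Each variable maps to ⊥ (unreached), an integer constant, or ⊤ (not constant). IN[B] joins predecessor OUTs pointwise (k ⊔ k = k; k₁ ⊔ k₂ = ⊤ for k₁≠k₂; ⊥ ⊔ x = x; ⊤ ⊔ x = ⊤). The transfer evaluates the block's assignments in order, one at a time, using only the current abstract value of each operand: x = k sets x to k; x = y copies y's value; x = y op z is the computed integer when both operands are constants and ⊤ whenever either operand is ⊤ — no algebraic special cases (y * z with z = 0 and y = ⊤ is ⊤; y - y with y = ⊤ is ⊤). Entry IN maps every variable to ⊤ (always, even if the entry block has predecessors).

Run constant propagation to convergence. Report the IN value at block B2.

Answer: {a: 4, b: ⊤, c: ⊤, d: 1, e: 1, f: ⊤}

Working:
Converged values:
  B0:   IN=(all ⊤)   OUT={d:1; rest ⊤}
  B1:   IN={d:1; rest ⊤}   OUT={a:4, d:1, e:1; rest ⊤}
  B2:   IN={a:4, d:1, e:1; rest ⊤}   OUT={a:4, d:1, e:1; rest ⊤}
  B3:   IN={a:4, d:1, e:1; rest ⊤}   OUT={a:4, d:1, f:5; rest ⊤}
  B4:   IN={a:4, d:1, f:5; rest ⊤}   OUT={a:4, d:1, f:1; rest ⊤}
  B5:   IN={a:4, d:1, f:1; rest ⊤}   OUT={a:4, f:1; rest ⊤}
  B6:   IN={a:4, f:1; rest ⊤}   OUT={a:4, f:1; rest ⊤}

Merge at B2: IN[B2] = OUT[B1] = {a: 4, b: ⊤, c: ⊤, d: 1, e: 1, f: ⊤}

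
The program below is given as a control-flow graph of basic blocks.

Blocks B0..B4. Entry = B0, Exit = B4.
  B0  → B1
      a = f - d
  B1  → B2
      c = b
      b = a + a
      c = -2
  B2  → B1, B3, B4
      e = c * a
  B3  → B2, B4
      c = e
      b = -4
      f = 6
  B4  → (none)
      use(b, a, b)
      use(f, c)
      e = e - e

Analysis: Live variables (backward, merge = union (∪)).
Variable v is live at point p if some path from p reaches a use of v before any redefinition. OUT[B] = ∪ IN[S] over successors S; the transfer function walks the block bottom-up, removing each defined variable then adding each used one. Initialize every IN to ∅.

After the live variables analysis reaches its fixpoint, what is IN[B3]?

Fixpoint table:
  B0:  IN={b, d, f}  OUT={a, b, f}
  B1:  IN={a, b, f}  OUT={a, b, c, f}
  B2:  IN={a, b, c, f}  OUT={a, b, c, e, f}
  B3:  IN={a, e}  OUT={a, b, c, e, f}
  B4:  IN={a, b, c, e, f}  OUT={}

Merge at B3: OUT[B3] = IN[B2] ⊔ IN[B4] = {a, b, c, e, f}
Applying B3's transfer function to that OUT value gives IN[B3] (row B3 above).

Answer: {a, e}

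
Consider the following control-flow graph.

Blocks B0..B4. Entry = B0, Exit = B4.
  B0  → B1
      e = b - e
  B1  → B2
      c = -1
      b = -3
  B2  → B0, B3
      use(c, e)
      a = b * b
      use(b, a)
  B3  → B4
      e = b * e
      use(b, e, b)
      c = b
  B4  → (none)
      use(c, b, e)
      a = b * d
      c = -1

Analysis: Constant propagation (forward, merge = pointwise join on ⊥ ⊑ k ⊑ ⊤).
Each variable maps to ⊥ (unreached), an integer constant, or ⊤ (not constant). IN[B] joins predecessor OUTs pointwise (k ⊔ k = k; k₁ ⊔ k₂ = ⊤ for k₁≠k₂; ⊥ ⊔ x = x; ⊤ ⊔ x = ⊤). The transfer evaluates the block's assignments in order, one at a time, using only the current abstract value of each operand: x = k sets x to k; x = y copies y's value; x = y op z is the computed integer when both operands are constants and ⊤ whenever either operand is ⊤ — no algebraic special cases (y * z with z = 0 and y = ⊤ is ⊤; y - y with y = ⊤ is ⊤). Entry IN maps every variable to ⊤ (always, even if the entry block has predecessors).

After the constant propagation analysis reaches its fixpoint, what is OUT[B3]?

Fixpoint table:
  B0:  IN=(all ⊤)  OUT=(all ⊤)
  B1:  IN=(all ⊤)  OUT={b:-3, c:-1; rest ⊤}
  B2:  IN={b:-3, c:-1; rest ⊤}  OUT={a:9, b:-3, c:-1; rest ⊤}
  B3:  IN={a:9, b:-3, c:-1; rest ⊤}  OUT={a:9, b:-3, c:-3; rest ⊤}
  B4:  IN={a:9, b:-3, c:-3; rest ⊤}  OUT={b:-3, c:-1; rest ⊤}

Merge at B3: IN[B3] = OUT[B2] = {a: 9, b: -3, c: -1, d: ⊤, e: ⊤, f: ⊤}
Applying B3's transfer function to that IN value gives OUT[B3] (row B3 above).

Answer: {a: 9, b: -3, c: -3, d: ⊤, e: ⊤, f: ⊤}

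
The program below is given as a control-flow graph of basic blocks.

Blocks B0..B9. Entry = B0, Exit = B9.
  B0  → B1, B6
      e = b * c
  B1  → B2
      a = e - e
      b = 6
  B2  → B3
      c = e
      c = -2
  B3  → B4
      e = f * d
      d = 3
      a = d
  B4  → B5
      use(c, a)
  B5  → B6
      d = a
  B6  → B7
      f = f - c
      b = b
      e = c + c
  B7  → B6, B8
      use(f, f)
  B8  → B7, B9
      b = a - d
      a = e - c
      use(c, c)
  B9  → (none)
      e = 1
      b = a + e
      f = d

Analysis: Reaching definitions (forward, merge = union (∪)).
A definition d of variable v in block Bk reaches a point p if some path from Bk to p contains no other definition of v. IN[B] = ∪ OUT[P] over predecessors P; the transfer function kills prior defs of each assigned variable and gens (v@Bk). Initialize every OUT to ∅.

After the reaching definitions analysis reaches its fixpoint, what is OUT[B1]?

Answer: {a@B1, b@B1, e@B0}

Derivation:
Converged values:
  B0: | IN={} | OUT={e@B0}
  B1: | IN={e@B0} | OUT={a@B1, b@B1, e@B0}
  B2: | IN={a@B1, b@B1, e@B0} | OUT={a@B1, b@B1, c@B2, e@B0}
  B3: | IN={a@B1, b@B1, c@B2, e@B0} | OUT={a@B3, b@B1, c@B2, d@B3, e@B3}
  B4: | IN={a@B3, b@B1, c@B2, d@B3, e@B3} | OUT={a@B3, b@B1, c@B2, d@B3, e@B3}
  B5: | IN={a@B3, b@B1, c@B2, d@B3, e@B3} | OUT={a@B3, b@B1, c@B2, d@B5, e@B3}
  B6: | IN={a@B3, a@B8, b@B1, b@B6, b@B8, c@B2, d@B5, e@B0, e@B3, e@B6, f@B6} | OUT={a@B3, a@B8, b@B6, c@B2, d@B5, e@B6, f@B6}
  B7: | IN={a@B3, a@B8, b@B6, b@B8, c@B2, d@B5, e@B6, f@B6} | OUT={a@B3, a@B8, b@B6, b@B8, c@B2, d@B5, e@B6, f@B6}
  B8: | IN={a@B3, a@B8, b@B6, b@B8, c@B2, d@B5, e@B6, f@B6} | OUT={a@B8, b@B8, c@B2, d@B5, e@B6, f@B6}
  B9: | IN={a@B8, b@B8, c@B2, d@B5, e@B6, f@B6} | OUT={a@B8, b@B9, c@B2, d@B5, e@B9, f@B9}

Merge at B1: IN[B1] = OUT[B0] = {e@B0}
Applying B1's transfer function to that IN value gives OUT[B1] (row B1 above).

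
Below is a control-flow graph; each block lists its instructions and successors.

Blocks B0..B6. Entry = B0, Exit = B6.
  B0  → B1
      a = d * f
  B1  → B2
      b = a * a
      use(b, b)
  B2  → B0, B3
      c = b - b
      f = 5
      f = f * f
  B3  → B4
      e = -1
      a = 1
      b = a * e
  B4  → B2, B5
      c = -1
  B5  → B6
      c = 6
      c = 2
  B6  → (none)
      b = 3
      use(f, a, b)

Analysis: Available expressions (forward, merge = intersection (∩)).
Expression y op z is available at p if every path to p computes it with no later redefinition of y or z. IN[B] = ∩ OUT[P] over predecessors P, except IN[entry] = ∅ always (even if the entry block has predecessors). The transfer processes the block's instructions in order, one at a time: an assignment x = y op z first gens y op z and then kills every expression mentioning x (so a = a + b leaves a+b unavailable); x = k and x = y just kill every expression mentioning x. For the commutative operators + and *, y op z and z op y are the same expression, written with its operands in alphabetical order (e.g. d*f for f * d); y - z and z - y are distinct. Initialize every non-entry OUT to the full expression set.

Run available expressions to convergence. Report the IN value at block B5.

Answer: {a*e}

Trace:
Fixpoint table:
  B0:   IN={}   OUT={d*f}
  B1:   IN={d*f}   OUT={a*a, d*f}
  B2:   IN={}   OUT={b-b}
  B3:   IN={b-b}   OUT={a*e}
  B4:   IN={a*e}   OUT={a*e}
  B5:   IN={a*e}   OUT={a*e}
  B6:   IN={a*e}   OUT={a*e}

Merge at B5: IN[B5] = OUT[B4] = {a*e}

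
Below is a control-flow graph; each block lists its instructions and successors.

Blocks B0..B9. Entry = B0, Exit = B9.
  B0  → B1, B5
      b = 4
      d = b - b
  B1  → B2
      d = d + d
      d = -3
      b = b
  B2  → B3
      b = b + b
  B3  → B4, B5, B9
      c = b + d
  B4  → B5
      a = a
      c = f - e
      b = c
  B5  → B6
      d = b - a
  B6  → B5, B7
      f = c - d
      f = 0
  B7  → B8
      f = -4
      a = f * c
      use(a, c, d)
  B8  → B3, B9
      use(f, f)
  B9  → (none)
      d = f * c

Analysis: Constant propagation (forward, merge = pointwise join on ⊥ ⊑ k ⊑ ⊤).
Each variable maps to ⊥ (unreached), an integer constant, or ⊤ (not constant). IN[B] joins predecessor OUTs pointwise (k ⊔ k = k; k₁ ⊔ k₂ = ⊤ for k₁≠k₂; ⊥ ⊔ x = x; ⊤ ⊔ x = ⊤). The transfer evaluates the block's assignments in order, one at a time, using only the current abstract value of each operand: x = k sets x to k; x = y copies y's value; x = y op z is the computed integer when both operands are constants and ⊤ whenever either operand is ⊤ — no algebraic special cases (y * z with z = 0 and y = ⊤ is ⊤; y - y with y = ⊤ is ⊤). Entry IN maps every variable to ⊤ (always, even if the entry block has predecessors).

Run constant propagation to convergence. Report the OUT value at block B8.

Answer: {a: ⊤, b: ⊤, c: ⊤, d: ⊤, e: ⊤, f: -4}

Derivation:
Per-block solution:
  B0:  IN=(all ⊤)  OUT={b:4, d:0; rest ⊤}
  B1:  IN={b:4, d:0; rest ⊤}  OUT={b:4, d:-3; rest ⊤}
  B2:  IN={b:4, d:-3; rest ⊤}  OUT={b:8, d:-3; rest ⊤}
  B3:  IN=(all ⊤)  OUT=(all ⊤)
  B4:  IN=(all ⊤)  OUT=(all ⊤)
  B5:  IN=(all ⊤)  OUT=(all ⊤)
  B6:  IN=(all ⊤)  OUT={f:0; rest ⊤}
  B7:  IN={f:0; rest ⊤}  OUT={f:-4; rest ⊤}
  B8:  IN={f:-4; rest ⊤}  OUT={f:-4; rest ⊤}
  B9:  IN=(all ⊤)  OUT=(all ⊤)

Merge at B8: IN[B8] = OUT[B7] = {a: ⊤, b: ⊤, c: ⊤, d: ⊤, e: ⊤, f: -4}
Applying B8's transfer function to that IN value gives OUT[B8] (row B8 above).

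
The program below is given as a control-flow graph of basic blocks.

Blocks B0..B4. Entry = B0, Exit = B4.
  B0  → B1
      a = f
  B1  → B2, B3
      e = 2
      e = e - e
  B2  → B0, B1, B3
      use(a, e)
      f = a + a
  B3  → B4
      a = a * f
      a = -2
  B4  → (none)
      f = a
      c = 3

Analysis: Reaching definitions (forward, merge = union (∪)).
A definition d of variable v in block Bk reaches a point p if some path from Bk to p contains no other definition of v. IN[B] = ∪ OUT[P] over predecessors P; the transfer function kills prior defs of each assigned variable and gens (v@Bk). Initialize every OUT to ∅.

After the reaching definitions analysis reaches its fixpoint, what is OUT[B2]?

Answer: {a@B0, e@B1, f@B2}

Derivation:
Fixpoint table:
  B0:  IN={a@B0, e@B1, f@B2}  OUT={a@B0, e@B1, f@B2}
  B1:  IN={a@B0, e@B1, f@B2}  OUT={a@B0, e@B1, f@B2}
  B2:  IN={a@B0, e@B1, f@B2}  OUT={a@B0, e@B1, f@B2}
  B3:  IN={a@B0, e@B1, f@B2}  OUT={a@B3, e@B1, f@B2}
  B4:  IN={a@B3, e@B1, f@B2}  OUT={a@B3, c@B4, e@B1, f@B4}

Merge at B2: IN[B2] = OUT[B1] = {a@B0, e@B1, f@B2}
Applying B2's transfer function to that IN value gives OUT[B2] (row B2 above).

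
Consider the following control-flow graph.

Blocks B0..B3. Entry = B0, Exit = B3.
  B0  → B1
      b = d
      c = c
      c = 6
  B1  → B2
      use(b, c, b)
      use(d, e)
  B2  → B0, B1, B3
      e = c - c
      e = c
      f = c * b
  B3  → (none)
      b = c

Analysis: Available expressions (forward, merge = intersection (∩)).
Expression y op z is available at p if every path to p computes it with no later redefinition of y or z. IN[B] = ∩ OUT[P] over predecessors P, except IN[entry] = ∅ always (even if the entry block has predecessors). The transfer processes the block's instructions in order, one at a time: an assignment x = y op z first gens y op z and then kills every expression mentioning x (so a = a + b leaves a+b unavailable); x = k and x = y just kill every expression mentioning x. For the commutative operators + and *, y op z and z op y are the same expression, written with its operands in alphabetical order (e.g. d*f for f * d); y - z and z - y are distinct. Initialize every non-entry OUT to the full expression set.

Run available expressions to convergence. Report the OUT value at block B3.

Answer: {c-c}

Trace:
Per-block solution:
  B0:  IN={}  OUT={}
  B1:  IN={}  OUT={}
  B2:  IN={}  OUT={b*c, c-c}
  B3:  IN={b*c, c-c}  OUT={c-c}

Merge at B3: IN[B3] = OUT[B2] = {b*c, c-c}
Applying B3's transfer function to that IN value gives OUT[B3] (row B3 above).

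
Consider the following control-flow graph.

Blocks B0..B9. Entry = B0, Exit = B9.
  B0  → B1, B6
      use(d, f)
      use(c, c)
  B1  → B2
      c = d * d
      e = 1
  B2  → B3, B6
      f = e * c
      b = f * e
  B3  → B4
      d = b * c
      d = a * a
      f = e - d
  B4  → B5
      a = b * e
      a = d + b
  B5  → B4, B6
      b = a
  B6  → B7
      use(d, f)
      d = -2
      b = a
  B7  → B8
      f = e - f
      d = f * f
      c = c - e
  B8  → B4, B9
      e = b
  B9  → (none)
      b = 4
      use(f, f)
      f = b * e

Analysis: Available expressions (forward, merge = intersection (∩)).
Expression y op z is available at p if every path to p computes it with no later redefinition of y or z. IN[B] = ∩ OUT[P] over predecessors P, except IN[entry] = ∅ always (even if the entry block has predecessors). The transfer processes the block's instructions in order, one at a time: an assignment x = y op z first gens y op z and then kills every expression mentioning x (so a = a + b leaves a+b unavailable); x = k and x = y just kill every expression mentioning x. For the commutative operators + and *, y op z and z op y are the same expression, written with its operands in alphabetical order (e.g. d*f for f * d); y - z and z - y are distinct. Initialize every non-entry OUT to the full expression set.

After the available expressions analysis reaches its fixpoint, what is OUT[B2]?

Converged values:
  B0:  IN={}  OUT={}
  B1:  IN={}  OUT={d*d}
  B2:  IN={d*d}  OUT={c*e, d*d, e*f}
  B3:  IN={c*e, d*d, e*f}  OUT={a*a, b*c, c*e, e-d}
  B4:  IN={}  OUT={b*e, b+d}
  B5:  IN={b*e, b+d}  OUT={}
  B6:  IN={}  OUT={}
  B7:  IN={}  OUT={f*f}
  B8:  IN={f*f}  OUT={f*f}
  B9:  IN={f*f}  OUT={b*e}

Merge at B2: IN[B2] = OUT[B1] = {d*d}
Applying B2's transfer function to that IN value gives OUT[B2] (row B2 above).

Answer: {c*e, d*d, e*f}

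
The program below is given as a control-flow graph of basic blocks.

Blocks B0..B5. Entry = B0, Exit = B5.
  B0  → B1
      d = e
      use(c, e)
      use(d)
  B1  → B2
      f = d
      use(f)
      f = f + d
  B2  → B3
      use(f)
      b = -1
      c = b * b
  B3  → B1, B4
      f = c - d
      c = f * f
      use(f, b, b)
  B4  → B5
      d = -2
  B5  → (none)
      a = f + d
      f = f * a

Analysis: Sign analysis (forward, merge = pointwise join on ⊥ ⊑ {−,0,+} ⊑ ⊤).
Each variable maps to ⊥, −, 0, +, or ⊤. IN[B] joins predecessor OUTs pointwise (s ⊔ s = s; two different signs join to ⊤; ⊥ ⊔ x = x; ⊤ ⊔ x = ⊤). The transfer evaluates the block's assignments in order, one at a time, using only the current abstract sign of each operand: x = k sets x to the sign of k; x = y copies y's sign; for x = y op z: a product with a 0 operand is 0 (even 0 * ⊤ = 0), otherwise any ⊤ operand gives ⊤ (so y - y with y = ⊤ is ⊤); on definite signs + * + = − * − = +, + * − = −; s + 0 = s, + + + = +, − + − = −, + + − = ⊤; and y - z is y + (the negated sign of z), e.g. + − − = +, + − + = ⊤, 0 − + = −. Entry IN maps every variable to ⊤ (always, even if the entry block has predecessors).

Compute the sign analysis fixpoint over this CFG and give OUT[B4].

Converged values:
  B0:   IN=(all ⊤)   OUT=(all ⊤)
  B1:   IN=(all ⊤)   OUT=(all ⊤)
  B2:   IN=(all ⊤)   OUT={b:-, c:+; rest ⊤}
  B3:   IN={b:-, c:+; rest ⊤}   OUT={b:-; rest ⊤}
  B4:   IN={b:-; rest ⊤}   OUT={b:-, d:-; rest ⊤}
  B5:   IN={b:-, d:-; rest ⊤}   OUT={b:-, d:-; rest ⊤}

Merge at B4: IN[B4] = OUT[B3] = {a: ⊤, b: -, c: ⊤, d: ⊤, e: ⊤, f: ⊤}
Applying B4's transfer function to that IN value gives OUT[B4] (row B4 above).

Answer: {a: ⊤, b: -, c: ⊤, d: -, e: ⊤, f: ⊤}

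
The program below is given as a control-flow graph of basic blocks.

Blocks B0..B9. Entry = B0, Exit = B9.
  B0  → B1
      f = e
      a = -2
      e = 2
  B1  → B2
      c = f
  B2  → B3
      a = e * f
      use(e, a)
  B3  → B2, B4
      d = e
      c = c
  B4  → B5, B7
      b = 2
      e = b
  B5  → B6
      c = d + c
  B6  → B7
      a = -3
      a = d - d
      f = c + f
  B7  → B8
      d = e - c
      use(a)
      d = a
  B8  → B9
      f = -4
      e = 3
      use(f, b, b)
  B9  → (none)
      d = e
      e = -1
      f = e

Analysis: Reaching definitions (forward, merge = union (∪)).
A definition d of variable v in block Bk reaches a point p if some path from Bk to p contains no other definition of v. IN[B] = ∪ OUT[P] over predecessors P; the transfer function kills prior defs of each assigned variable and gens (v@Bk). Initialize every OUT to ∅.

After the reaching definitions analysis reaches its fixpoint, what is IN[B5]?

Answer: {a@B2, b@B4, c@B3, d@B3, e@B4, f@B0}

Working:
Converged values:
  B0:  IN={}  OUT={a@B0, e@B0, f@B0}
  B1:  IN={a@B0, e@B0, f@B0}  OUT={a@B0, c@B1, e@B0, f@B0}
  B2:  IN={a@B0, a@B2, c@B1, c@B3, d@B3, e@B0, f@B0}  OUT={a@B2, c@B1, c@B3, d@B3, e@B0, f@B0}
  B3:  IN={a@B2, c@B1, c@B3, d@B3, e@B0, f@B0}  OUT={a@B2, c@B3, d@B3, e@B0, f@B0}
  B4:  IN={a@B2, c@B3, d@B3, e@B0, f@B0}  OUT={a@B2, b@B4, c@B3, d@B3, e@B4, f@B0}
  B5:  IN={a@B2, b@B4, c@B3, d@B3, e@B4, f@B0}  OUT={a@B2, b@B4, c@B5, d@B3, e@B4, f@B0}
  B6:  IN={a@B2, b@B4, c@B5, d@B3, e@B4, f@B0}  OUT={a@B6, b@B4, c@B5, d@B3, e@B4, f@B6}
  B7:  IN={a@B2, a@B6, b@B4, c@B3, c@B5, d@B3, e@B4, f@B0, f@B6}  OUT={a@B2, a@B6, b@B4, c@B3, c@B5, d@B7, e@B4, f@B0, f@B6}
  B8:  IN={a@B2, a@B6, b@B4, c@B3, c@B5, d@B7, e@B4, f@B0, f@B6}  OUT={a@B2, a@B6, b@B4, c@B3, c@B5, d@B7, e@B8, f@B8}
  B9:  IN={a@B2, a@B6, b@B4, c@B3, c@B5, d@B7, e@B8, f@B8}  OUT={a@B2, a@B6, b@B4, c@B3, c@B5, d@B9, e@B9, f@B9}

Merge at B5: IN[B5] = OUT[B4] = {a@B2, b@B4, c@B3, d@B3, e@B4, f@B0}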